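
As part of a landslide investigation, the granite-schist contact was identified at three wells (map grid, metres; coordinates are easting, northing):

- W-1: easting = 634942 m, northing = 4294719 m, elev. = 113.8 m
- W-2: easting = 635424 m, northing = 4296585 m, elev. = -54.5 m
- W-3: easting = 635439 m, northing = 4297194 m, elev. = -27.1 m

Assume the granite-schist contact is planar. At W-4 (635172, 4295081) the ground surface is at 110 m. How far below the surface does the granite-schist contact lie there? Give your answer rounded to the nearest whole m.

Two edge vectors: W-1→W-2 = (482, 1866, -168.3), W-1→W-3 = (497, 2475, -140.9).
Normal n = (W-1→W-2) × (W-1→W-3) = (153623.1, -15731.3, 265548).
So ∂z/∂easting = −n_x/n_z = −0.57851349 and ∂z/∂northing = −n_y/n_z = 0.05924089.
Intercept c from W-1: 113.8 + 367322.51 − 254422.98 = 113013.33.
At (635172, 4295081): z_contact = −367455.6 + 254444.4 + 113013.33 = 2.2 m.
Depth below ground = 110 − 2.2 = 108 m.

108 m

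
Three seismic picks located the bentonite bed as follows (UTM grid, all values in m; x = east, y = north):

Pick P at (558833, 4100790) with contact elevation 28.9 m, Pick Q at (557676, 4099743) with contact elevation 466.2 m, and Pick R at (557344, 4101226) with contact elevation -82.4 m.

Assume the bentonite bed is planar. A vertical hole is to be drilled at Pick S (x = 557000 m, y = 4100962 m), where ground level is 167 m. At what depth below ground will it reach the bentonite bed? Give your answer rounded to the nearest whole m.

137 m

Two edge vectors: Pick P→Pick Q = (-1157, -1047, 437.3), Pick P→Pick R = (-1489, 436, -111.3).
Normal n = (Pick P→Pick Q) × (Pick P→Pick R) = (-74131.7, -779913.8, -2063435).
So ∂z/∂x = −n_x/n_z = −0.03592636 and ∂z/∂y = −n_y/n_z = −0.37796868.
Intercept c from Pick P: 28.9 + 20076.83 + 1549970.18 = 1570075.91.
At (557000, 4100962): z_contact = −20011.0 − 1550035.2 + 1570075.91 = 29.7 m.
Depth below ground = 167 − 29.7 = 137 m.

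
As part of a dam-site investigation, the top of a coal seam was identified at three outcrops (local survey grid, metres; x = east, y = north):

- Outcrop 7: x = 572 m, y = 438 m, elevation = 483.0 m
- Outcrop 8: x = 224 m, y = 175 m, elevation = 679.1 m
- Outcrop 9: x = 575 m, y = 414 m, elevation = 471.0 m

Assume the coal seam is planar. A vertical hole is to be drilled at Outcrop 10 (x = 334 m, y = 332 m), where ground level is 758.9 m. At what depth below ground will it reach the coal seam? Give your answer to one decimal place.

112.8 m

Two edge vectors: Outcrop 7→Outcrop 8 = (-348, -263, 196.1), Outcrop 7→Outcrop 9 = (3, -24, -12).
Normal n = (Outcrop 7→Outcrop 8) × (Outcrop 7→Outcrop 9) = (7862.4, -3587.7, 9141).
So ∂z/∂x = −n_x/n_z = −0.86012 and ∂z/∂y = −n_y/n_z = 0.39248.
Intercept c from Outcrop 7: 483 + 491.99 − 171.91 = 803.08.
At (334, 332): z_contact = −287.28 + 130.30 + 803.08 = 646.11 m.
Depth below ground = 758.9 − 646.11 = 112.8 m.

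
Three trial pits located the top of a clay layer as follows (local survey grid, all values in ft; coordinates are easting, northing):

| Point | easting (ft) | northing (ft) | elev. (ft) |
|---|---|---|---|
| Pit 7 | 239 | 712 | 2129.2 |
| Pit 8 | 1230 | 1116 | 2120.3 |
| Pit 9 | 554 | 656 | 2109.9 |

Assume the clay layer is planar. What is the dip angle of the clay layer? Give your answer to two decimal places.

Let the plane be z = a·easting + b·northing + c.
Pit 8−Pit 7: 991a + 404b = −8.9;  Pit 9−Pit 7: 315a − 56b = −19.3.
Solving gives a = −0.04539, b = 0.08931.
Gradient magnitude |∇z| = √(a² + b²) = √(0.00206 + 0.00798) = 0.10019.
True dip = arctan(0.10019) = 5.72°, dipping toward SSE (azimuth ≈ 153°).

5.72°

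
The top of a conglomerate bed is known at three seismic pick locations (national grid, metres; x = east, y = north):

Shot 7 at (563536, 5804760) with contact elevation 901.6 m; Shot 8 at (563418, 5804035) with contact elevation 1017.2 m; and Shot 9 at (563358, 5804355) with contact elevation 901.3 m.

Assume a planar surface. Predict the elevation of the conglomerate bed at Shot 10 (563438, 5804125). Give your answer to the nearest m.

1006 m

Let the plane be z = a·x + b·y + c.
Shot 8−Shot 7: −118a − 725b = 115.6;  Shot 9−Shot 7: −178a − 405b = −0.3.
Solving gives a = 0.57882722, b = −0.25365740.
Then c = 901.6 − a·563536 − b·5804760 = 1147131.93.
At (563438, 5804125): z = 326133.3 − 1472259.2 + 1147131.93 = 1005.9 m.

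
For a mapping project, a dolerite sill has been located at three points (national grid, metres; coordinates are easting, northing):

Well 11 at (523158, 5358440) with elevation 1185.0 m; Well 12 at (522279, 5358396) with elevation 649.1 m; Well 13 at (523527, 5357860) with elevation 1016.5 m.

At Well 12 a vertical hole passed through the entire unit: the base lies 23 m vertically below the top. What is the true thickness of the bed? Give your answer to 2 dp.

17.31 m

Let the plane be z = a·easting + b·northing + c.
Well 12−Well 11: −879a − 44b = −535.9;  Well 13−Well 11: 369a − 580b = −168.5.
Solving gives a = 0.57676, b = 0.65746.
|∇z| = √(a²+b²) = 0.87459, so dip δ = arctan(0.87459) = 41.17°.
True thickness = vertical thickness × cos δ = 23 × cos 41.17° = 17.31 m.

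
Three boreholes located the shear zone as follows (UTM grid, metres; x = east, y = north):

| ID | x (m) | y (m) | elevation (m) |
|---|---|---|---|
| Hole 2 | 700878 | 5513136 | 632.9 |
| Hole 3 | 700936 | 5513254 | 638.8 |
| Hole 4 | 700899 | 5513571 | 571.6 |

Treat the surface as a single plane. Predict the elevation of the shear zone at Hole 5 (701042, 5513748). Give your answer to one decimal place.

Two edge vectors: Hole 2→Hole 3 = (58, 118, 5.9), Hole 2→Hole 4 = (21, 435, -61.3).
Normal n = (Hole 2→Hole 3) × (Hole 2→Hole 4) = (-9799.9, 3679.3, 22752).
So ∂z/∂x = −n_x/n_z = 0.430726969 and ∂z/∂y = −n_y/n_z = −0.161713256.
Intercept c from Hole 2: 632.9 − 301887.06 + 891547.17 = 590293.02.
At (701042, 5513748): z = 301957.7 − 891646.1 + 590293.02 = 604.6 m.

604.6 m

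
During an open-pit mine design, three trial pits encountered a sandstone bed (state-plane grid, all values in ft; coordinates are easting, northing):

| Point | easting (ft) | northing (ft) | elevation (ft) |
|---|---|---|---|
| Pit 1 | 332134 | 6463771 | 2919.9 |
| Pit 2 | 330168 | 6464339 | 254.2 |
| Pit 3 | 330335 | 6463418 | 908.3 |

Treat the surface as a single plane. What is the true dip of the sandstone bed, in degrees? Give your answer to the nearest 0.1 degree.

Let the plane be z = a·easting + b·northing + c.
Pit 2−Pit 1: −1966a + 568b = −2665.7;  Pit 3−Pit 1: −1799a − 353b = −2011.6.
Solving gives a = 1.21433, b = −0.49002.
Gradient magnitude |∇z| = √(a² + b²) = √(1.47459 + 0.24012) = 1.30947.
True dip = arctan(1.30947) = 52.6°, dipping toward WNW (azimuth ≈ 292°).

52.6°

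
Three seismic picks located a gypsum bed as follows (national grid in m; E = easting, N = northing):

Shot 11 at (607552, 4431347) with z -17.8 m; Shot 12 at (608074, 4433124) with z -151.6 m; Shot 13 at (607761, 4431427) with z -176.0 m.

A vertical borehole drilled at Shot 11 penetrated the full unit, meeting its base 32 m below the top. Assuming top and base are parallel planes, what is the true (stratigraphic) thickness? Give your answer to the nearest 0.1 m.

24.5 m

Two edge vectors: Shot 11→Shot 12 = (522, 1777, -133.8), Shot 11→Shot 13 = (209, 80, -158.2).
Normal n = (Shot 11→Shot 12) × (Shot 11→Shot 13) = (-270417.4, 54616.2, -329633).
So ∂z/∂E = −n_x/n_z = −0.82036 and ∂z/∂N = −n_y/n_z = 0.16569.
|∇z| = √(a²+b²) = 0.83692, so dip δ = arctan(0.83692) = 39.93°.
True thickness = vertical thickness × cos δ = 32 × cos 39.93° = 24.5 m.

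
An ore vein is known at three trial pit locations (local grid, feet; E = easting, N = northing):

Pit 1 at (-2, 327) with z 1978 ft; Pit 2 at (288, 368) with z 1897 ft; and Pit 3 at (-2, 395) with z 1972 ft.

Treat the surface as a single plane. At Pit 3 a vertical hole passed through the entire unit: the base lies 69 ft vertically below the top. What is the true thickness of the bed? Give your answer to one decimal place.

Let the plane be z = a·E + b·N + c.
Pit 2−Pit 1: 290a + 41b = −81;  Pit 3−Pit 1: 0a + 68b = −6.
Solving gives a = −0.26684, b = −0.08824.
|∇z| = √(a²+b²) = 0.28105, so dip δ = arctan(0.28105) = 15.70°.
True thickness = vertical thickness × cos δ = 69 × cos 15.70° = 66.4 ft.

66.4 ft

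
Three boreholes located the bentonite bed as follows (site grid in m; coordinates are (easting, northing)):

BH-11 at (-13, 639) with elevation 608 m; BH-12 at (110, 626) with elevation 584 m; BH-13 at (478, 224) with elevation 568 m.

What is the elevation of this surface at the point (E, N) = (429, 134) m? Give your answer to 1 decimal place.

592.2 m

Two edge vectors: BH-11→BH-12 = (123, -13, -24), BH-11→BH-13 = (491, -415, -40).
Normal n = (BH-11→BH-12) × (BH-11→BH-13) = (-9440, -6864, -44662).
So ∂z/∂E = −n_x/n_z = −0.21137 and ∂z/∂N = −n_y/n_z = −0.15369.
Intercept c from BH-11: 608 − 2.75 + 98.21 = 703.46.
At (429, 134): z = −90.7 − 20.6 + 703.46 = 592.2 m.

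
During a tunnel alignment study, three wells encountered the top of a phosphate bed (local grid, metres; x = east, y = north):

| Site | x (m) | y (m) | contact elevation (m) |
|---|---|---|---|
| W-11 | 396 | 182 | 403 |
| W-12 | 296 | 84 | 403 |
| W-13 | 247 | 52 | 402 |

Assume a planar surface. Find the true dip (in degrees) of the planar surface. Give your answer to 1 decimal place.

Two edge vectors: W-11→W-12 = (-100, -98, 0), W-11→W-13 = (-149, -130, -1).
Normal n = (W-11→W-12) × (W-11→W-13) = (98, -100, -1602).
So ∂z/∂x = −n_x/n_z = 0.06117 and ∂z/∂y = −n_y/n_z = −0.06242.
Gradient magnitude |∇z| = √(a² + b²) = √(0.00374 + 0.00390) = 0.08740.
True dip = arctan(0.08740) = 5.0°, dipping toward NW (azimuth ≈ 316°).

5.0°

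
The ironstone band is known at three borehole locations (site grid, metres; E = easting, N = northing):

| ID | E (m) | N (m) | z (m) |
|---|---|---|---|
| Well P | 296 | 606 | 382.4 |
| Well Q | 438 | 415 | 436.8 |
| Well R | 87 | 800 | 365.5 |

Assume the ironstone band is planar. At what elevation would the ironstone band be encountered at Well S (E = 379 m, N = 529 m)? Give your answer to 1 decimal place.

Let the plane be z = a·E + b·N + c.
Well Q−Well P: 142a − 191b = 54.4;  Well R−Well P: −209a + 194b = −16.9.
Solving gives a = −0.59217, b = −0.72507.
Then c = 382.4 − a·296 − b·606 = 997.07.
At (379, 529): z = −224.4 − 383.6 + 997.07 = 389.1 m.

389.1 m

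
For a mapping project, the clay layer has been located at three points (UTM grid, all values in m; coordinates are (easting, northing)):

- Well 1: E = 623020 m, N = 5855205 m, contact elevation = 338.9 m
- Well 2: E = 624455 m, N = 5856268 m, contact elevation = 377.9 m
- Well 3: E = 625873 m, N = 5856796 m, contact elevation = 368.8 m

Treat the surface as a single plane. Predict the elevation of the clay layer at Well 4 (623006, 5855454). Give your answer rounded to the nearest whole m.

362 m

Two edge vectors: Well 1→Well 2 = (1435, 1063, 39), Well 1→Well 3 = (2853, 1591, 29.9).
Normal n = (Well 1→Well 2) × (Well 1→Well 3) = (-30265.3, 68360.5, -749654).
So ∂z/∂E = −n_x/n_z = −0.04037236 and ∂z/∂N = −n_y/n_z = 0.09118940.
Intercept c from Well 1: 338.9 + 25152.79 − 533932.64 = −508440.96.
At (623006, 5855454): z = −25152.2 + 533955.3 − 508440.96 = 362.2 m.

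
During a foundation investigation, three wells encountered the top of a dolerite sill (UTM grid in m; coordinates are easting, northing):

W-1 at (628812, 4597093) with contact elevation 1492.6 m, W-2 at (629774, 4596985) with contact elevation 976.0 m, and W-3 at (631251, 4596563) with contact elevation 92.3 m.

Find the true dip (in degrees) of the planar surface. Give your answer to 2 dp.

Two edge vectors: W-1→W-2 = (962, -108, -516.6), W-1→W-3 = (2439, -530, -1400.3).
Normal n = (W-1→W-2) × (W-1→W-3) = (-122565.6, 87101.2, -246448).
So ∂z/∂easting = −n_x/n_z = −0.49733 and ∂z/∂northing = −n_y/n_z = 0.35343.
Gradient magnitude |∇z| = √(a² + b²) = √(0.24734 + 0.12491) = 0.61012.
True dip = arctan(0.61012) = 31.39°, dipping toward SE (azimuth ≈ 125°).

31.39°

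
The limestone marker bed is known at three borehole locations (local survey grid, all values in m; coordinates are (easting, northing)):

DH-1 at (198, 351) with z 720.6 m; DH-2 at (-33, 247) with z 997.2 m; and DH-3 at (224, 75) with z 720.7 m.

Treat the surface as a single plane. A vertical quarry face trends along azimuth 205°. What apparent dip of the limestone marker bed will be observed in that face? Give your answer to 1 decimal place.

30.3°

Two edge vectors: DH-1→DH-2 = (-231, -104, 276.6), DH-1→DH-3 = (26, -276, 0.1).
Normal n = (DH-1→DH-2) × (DH-1→DH-3) = (76331.2, 7214.7, 66460).
So ∂z/∂E = −n_x/n_z = −1.14853 and ∂z/∂N = −n_y/n_z = −0.10856.
Unit vector along 205° is (sin 205°, cos 205°) = (-0.4226, -0.9063).
Slope in that direction = a·(-0.4226) + b·(-0.9063) = 0.58378.
Apparent dip = arctan|0.58378| = 30.3° (true dip is 49.1°, so apparent ≤ true as expected).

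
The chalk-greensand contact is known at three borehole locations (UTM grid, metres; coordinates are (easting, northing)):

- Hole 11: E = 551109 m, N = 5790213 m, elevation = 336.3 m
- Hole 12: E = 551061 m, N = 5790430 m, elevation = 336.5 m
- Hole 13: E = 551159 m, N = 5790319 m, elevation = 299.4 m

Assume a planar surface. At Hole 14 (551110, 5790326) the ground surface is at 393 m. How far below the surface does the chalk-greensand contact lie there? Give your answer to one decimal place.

Two edge vectors: Hole 11→Hole 12 = (-48, 217, 0.2), Hole 11→Hole 13 = (50, 106, -36.9).
Normal n = (Hole 11→Hole 12) × (Hole 11→Hole 13) = (-8028.5, -1761.2, -15938).
So ∂z/∂E = −n_x/n_z = −0.503733216 and ∂z/∂N = −n_y/n_z = −0.110503200.
Intercept c from Hole 11: 336.3 + 277611.91 + 639837.06 = 917785.27.
At (551110, 5790326): z_contact = −277612.41 − 639849.55 + 917785.27 = 323.31 m.
Depth below ground = 393 − 323.31 = 69.7 m.

69.7 m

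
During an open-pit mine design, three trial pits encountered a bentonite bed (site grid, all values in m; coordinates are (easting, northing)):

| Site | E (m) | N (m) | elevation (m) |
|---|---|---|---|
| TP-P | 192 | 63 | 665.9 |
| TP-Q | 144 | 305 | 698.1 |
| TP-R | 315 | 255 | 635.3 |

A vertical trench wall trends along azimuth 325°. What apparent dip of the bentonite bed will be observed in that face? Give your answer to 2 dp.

14.16°

Two edge vectors: TP-P→TP-Q = (-48, 242, 32.2), TP-P→TP-R = (123, 192, -30.6).
Normal n = (TP-P→TP-Q) × (TP-P→TP-R) = (-13587.6, 2491.8, -38982).
So ∂z/∂E = −n_x/n_z = −0.34856 and ∂z/∂N = −n_y/n_z = 0.06392.
Unit vector along 325° is (sin 325°, cos 325°) = (-0.5736, 0.8192).
Slope in that direction = a·(-0.5736) + b·(0.8192) = 0.25229.
Apparent dip = arctan|0.25229| = 14.16° (true dip is 19.5°, so apparent ≤ true as expected).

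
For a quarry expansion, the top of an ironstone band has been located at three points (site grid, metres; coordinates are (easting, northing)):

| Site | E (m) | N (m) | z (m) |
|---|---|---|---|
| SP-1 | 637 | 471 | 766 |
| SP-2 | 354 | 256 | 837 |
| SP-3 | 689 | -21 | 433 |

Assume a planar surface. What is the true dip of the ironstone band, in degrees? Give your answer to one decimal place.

Let the plane be z = a·E + b·N + c.
SP-2−SP-1: −283a − 215b = 71;  SP-3−SP-1: 52a − 492b = −333.
Solving gives a = −0.70822, b = 0.60198.
Gradient magnitude |∇z| = √(a² + b²) = √(0.50157 + 0.36238) = 0.92949.
True dip = arctan(0.92949) = 42.9°, dipping toward SE (azimuth ≈ 130°).

42.9°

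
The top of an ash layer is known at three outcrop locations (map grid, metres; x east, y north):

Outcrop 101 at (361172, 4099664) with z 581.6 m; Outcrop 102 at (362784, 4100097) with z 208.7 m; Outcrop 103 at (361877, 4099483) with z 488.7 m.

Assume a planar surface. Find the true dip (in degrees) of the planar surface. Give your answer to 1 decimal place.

Two edge vectors: Outcrop 101→Outcrop 102 = (1612, 433, -372.9), Outcrop 101→Outcrop 103 = (705, -181, -92.9).
Normal n = (Outcrop 101→Outcrop 102) × (Outcrop 101→Outcrop 103) = (-107720.6, -113139.7, -597037).
So ∂z/∂x = −n_x/n_z = −0.18043 and ∂z/∂y = −n_y/n_z = −0.18950.
Gradient magnitude |∇z| = √(a² + b²) = √(0.03255 + 0.03591) = 0.26166.
True dip = arctan(0.26166) = 14.7°, dipping toward NE (azimuth ≈ 044°).

14.7°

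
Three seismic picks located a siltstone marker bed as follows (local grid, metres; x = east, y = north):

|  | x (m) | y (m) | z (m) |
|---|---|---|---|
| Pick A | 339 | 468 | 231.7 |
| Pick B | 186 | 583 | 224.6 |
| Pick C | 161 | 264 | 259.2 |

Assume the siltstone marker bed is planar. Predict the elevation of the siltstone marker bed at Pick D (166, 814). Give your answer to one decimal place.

Let the plane be z = a·x + b·y + c.
Pick B−Pick A: −153a + 115b = −7.1;  Pick C−Pick A: −178a − 204b = 27.5.
Solving gives a = −0.03317, b = −0.10586.
Then c = 231.7 − a·339 − b·468 = 292.49.
At (166, 814): z = −5.5 − 86.2 + 292.49 = 200.8 m.

200.8 m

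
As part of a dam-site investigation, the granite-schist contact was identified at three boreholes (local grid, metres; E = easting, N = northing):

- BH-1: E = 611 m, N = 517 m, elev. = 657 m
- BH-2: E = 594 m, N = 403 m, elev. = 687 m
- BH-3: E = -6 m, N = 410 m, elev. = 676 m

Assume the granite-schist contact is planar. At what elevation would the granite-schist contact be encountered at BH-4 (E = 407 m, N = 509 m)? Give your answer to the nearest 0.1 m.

Let the plane be z = a·E + b·N + c.
BH-2−BH-1: −17a − 114b = 30;  BH-3−BH-1: −617a − 107b = 19.
Solving gives a = 0.01524, b = −0.26543.
Then c = 657 − a·611 − b·517 = 784.92.
At (407, 509): z = 6.2 − 135.1 + 784.92 = 656.0 m.

656.0 m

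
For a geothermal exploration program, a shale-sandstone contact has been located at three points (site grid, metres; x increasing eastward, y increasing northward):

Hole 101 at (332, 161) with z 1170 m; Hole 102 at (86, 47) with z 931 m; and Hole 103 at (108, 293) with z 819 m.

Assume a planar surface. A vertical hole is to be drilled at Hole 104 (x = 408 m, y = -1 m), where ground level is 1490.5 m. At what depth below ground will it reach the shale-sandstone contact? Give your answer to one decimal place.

135.1 m

Let the plane be z = a·x + b·y + c.
Hole 102−Hole 101: −246a − 114b = −239;  Hole 103−Hole 101: −224a + 132b = −351.
Solving gives a = 1.23366, b = −0.56561.
Then c = 1170 − a·332 − b·161 = 851.49.
At (408, -1): z_contact = 503.33 + 0.57 + 851.49 = 1355.39 m.
Depth below ground = 1490.5 − 1355.39 = 135.1 m.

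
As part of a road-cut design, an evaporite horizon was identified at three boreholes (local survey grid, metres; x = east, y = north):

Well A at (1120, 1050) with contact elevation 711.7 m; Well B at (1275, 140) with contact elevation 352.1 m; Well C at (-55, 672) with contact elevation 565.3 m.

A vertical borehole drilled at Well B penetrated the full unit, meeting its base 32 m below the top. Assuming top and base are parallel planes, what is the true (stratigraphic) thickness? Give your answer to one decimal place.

Let the plane be z = a·x + b·y + c.
Well B−Well A: 155a − 910b = −359.6;  Well C−Well A: −1175a − 378b = −146.4.
Solving gives a = −0.00240, b = 0.39476.
|∇z| = √(a²+b²) = 0.39476, so dip δ = arctan(0.39476) = 21.54°.
True thickness = vertical thickness × cos δ = 32 × cos 21.54° = 29.8 m.

29.8 m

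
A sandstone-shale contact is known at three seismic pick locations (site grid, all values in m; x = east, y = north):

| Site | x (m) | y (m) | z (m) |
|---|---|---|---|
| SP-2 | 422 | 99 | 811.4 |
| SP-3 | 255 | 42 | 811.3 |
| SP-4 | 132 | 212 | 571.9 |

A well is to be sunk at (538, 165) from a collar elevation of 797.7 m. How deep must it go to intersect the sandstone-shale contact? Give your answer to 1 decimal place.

16.0 m

Two edge vectors: SP-2→SP-3 = (-167, -57, -0.1), SP-2→SP-4 = (-290, 113, -239.5).
Normal n = (SP-2→SP-3) × (SP-2→SP-4) = (13662.8, -39967.5, -35401).
So ∂z/∂x = −n_x/n_z = 0.38594 and ∂z/∂y = −n_y/n_z = −1.12899.
Intercept c from SP-2: 811.4 − 162.87 + 111.77 = 760.30.
At (538, 165): z_contact = 207.64 − 186.28 + 760.30 = 781.66 m.
Depth below ground = 797.7 − 781.66 = 16.0 m.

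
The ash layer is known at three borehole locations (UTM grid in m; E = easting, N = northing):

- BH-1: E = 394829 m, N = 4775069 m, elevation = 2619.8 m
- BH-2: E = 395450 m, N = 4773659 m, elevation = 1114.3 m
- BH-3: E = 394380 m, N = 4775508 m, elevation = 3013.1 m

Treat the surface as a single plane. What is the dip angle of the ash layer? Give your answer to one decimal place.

Two edge vectors: BH-1→BH-2 = (621, -1410, -1505.5), BH-1→BH-3 = (-449, 439, 393.3).
Normal n = (BH-1→BH-2) × (BH-1→BH-3) = (106361.5, 431730.2, -360471).
So ∂z/∂E = −n_x/n_z = 0.29506 and ∂z/∂N = −n_y/n_z = 1.19768.
Gradient magnitude |∇z| = √(a² + b²) = √(0.08706 + 1.43445) = 1.23349.
True dip = arctan(1.23349) = 51.0°, dipping toward SSW (azimuth ≈ 194°).

51.0°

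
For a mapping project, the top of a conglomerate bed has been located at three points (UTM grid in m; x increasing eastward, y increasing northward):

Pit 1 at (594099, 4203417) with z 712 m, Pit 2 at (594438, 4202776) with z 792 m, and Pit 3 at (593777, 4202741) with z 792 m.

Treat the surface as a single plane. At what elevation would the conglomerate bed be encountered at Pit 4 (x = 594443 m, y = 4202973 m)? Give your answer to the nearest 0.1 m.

Let the plane be z = a·x + b·y + c.
Pit 2−Pit 1: 339a − 641b = 80;  Pit 3−Pit 1: −322a − 676b = 80.
Solving gives a = 0.006428417, b = −0.121405252.
Then c = 712 − a·594099 − b·4203417 = 507209.78.
At (594443, 4202973): z = 3821.3 − 510263.0 + 507209.78 = 768.1 m.

768.1 m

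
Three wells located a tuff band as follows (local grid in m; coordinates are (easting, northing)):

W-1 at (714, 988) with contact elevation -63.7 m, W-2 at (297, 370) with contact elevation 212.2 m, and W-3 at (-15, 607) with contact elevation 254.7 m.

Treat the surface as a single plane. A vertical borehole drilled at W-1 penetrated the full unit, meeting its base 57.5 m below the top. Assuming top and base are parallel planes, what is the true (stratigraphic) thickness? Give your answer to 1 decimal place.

Two edge vectors: W-1→W-2 = (-417, -618, 275.9), W-1→W-3 = (-729, -381, 318.4).
Normal n = (W-1→W-2) × (W-1→W-3) = (-91653.3, -68358.3, -291645).
So ∂z/∂E = −n_x/n_z = −0.31426 and ∂z/∂N = −n_y/n_z = −0.23439.
|∇z| = √(a²+b²) = 0.39205, so dip δ = arctan(0.39205) = 21.41°.
True thickness = vertical thickness × cos δ = 57.5 × cos 21.41° = 53.5 m.

53.5 m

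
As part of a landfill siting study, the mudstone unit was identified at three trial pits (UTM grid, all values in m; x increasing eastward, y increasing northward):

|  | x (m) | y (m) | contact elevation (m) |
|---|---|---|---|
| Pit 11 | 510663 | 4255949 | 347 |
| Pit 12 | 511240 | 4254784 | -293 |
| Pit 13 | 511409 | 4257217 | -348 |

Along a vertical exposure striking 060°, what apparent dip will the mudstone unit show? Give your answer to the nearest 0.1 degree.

Let the plane be z = a·x + b·y + c.
Pit 12−Pit 11: 577a − 1165b = −640;  Pit 13−Pit 11: 746a + 1268b = −695.
Solving gives a = −1.01279, b = 0.04774.
Unit vector along 060° is (sin 60°, cos 60°) = (0.8660, 0.5000).
Slope in that direction = a·(0.8660) + b·(0.5000) = −0.85323.
Apparent dip = arctan|0.85323| = 40.5° (true dip is 45.4°, so apparent ≤ true as expected).

40.5°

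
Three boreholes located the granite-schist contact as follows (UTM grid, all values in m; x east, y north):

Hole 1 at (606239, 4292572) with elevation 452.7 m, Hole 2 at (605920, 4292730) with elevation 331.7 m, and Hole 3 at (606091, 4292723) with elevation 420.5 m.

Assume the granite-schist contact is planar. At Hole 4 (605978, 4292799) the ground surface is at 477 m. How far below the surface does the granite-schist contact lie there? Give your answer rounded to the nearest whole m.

93 m

Two edge vectors: Hole 1→Hole 2 = (-319, 158, -121), Hole 1→Hole 3 = (-148, 151, -32.2).
Normal n = (Hole 1→Hole 2) × (Hole 1→Hole 3) = (13183.4, 7636.2, -24785).
So ∂z/∂x = −n_x/n_z = 0.53191043 and ∂z/∂y = −n_y/n_z = 0.30809764.
Intercept c from Hole 1: 452.7 − 322464.85 − 1322531.30 = −1644543.45.
At (605978, 4292799): z_contact = 322326.0 + 1322601.2 − 1644543.45 = 383.8 m.
Depth below ground = 477 − 383.8 = 93 m.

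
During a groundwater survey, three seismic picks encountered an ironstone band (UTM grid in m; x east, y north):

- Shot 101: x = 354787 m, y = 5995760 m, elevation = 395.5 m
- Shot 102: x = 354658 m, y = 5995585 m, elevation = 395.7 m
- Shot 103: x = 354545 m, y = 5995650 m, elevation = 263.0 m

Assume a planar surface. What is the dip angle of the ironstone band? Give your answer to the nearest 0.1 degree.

45.7°

Two edge vectors: Shot 101→Shot 102 = (-129, -175, 0.2), Shot 101→Shot 103 = (-242, -110, -132.5).
Normal n = (Shot 101→Shot 102) × (Shot 101→Shot 103) = (23209.5, -17140.9, -28160).
So ∂z/∂x = −n_x/n_z = 0.82420 and ∂z/∂y = −n_y/n_z = −0.60870.
Gradient magnitude |∇z| = √(a² + b²) = √(0.67931 + 0.37051) = 1.02461.
True dip = arctan(1.02461) = 45.7°, dipping toward NW (azimuth ≈ 306°).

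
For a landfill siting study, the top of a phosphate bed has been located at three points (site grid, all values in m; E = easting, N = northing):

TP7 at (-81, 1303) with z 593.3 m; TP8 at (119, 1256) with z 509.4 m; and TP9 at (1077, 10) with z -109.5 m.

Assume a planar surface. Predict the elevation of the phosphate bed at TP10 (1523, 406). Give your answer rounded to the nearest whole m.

Let the plane be z = a·E + b·N + c.
TP8−TP7: 200a − 47b = −83.9;  TP9−TP7: 1158a − 1293b = −702.8.
Solving gives a = −0.36954, b = 0.21258.
Then c = 593.3 − a·-81 − b·1303 = 286.37.
At (1523, 406): z = −562.8 + 86.3 + 286.37 = -190.1 m.

-190 m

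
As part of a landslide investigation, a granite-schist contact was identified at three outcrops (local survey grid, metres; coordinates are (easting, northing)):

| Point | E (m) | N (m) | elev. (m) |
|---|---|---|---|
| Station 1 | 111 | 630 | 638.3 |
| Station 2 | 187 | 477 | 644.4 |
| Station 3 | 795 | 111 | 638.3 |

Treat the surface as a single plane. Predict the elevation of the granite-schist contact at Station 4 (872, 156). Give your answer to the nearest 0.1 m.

Two edge vectors: Station 1→Station 2 = (76, -153, 6.1), Station 1→Station 3 = (684, -519, 0).
Normal n = (Station 1→Station 2) × (Station 1→Station 3) = (3165.9, 4172.4, 65208).
So ∂z/∂E = −n_x/n_z = −0.04855 and ∂z/∂N = −n_y/n_z = −0.06399.
Intercept c from Station 1: 638.3 + 5.39 + 40.31 = 684.00.
At (872, 156): z = −42.3 − 10.0 + 684.00 = 631.7 m.

631.7 m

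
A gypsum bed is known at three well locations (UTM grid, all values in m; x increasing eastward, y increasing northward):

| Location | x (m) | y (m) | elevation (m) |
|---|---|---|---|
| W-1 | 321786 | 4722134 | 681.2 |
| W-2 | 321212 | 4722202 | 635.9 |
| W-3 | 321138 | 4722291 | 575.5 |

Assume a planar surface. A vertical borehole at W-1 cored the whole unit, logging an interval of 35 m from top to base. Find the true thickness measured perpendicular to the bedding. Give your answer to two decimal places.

Two edge vectors: W-1→W-2 = (-574, 68, -45.3), W-1→W-3 = (-648, 157, -105.7).
Normal n = (W-1→W-2) × (W-1→W-3) = (-75.5, -31317.4, -46054).
So ∂z/∂x = −n_x/n_z = −0.00164 and ∂z/∂y = −n_y/n_z = −0.68001.
|∇z| = √(a²+b²) = 0.68002, so dip δ = arctan(0.68002) = 34.22°.
True thickness = vertical thickness × cos δ = 35 × cos 34.22° = 28.94 m.

28.94 m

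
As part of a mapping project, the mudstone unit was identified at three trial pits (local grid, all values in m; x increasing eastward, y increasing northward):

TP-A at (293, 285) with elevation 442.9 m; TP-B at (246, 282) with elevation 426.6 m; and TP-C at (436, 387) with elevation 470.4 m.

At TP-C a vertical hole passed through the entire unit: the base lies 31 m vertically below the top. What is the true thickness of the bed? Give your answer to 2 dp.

28.45 m

Let the plane be z = a·x + b·y + c.
TP-B−TP-A: −47a − 3b = −16.3;  TP-C−TP-A: 143a + 102b = 27.5.
Solving gives a = 0.36199, b = −0.23789.
|∇z| = √(a²+b²) = 0.43316, so dip δ = arctan(0.43316) = 23.42°.
True thickness = vertical thickness × cos δ = 31 × cos 23.42° = 28.45 m.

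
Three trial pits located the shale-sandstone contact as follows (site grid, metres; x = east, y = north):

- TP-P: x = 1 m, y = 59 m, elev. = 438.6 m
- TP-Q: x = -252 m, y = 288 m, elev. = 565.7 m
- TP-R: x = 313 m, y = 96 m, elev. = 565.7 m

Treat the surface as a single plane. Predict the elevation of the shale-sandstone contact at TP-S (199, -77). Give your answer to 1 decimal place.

377.5 m

Two edge vectors: TP-P→TP-Q = (-253, 229, 127.1), TP-P→TP-R = (312, 37, 127.1).
Normal n = (TP-P→TP-Q) × (TP-P→TP-R) = (24403.2, 71811.5, -80809).
So ∂z/∂x = −n_x/n_z = 0.30199 and ∂z/∂y = −n_y/n_z = 0.88866.
Intercept c from TP-P: 438.6 − 0.30 − 52.43 = 385.87.
At (199, -77): z = 60.1 − 68.4 + 385.87 = 377.5 m.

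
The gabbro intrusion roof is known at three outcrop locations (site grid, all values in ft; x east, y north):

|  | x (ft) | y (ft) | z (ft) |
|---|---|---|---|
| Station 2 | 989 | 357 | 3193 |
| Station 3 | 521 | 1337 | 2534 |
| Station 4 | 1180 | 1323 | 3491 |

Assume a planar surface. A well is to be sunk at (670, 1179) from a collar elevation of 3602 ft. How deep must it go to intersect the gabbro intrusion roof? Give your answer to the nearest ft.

Two edge vectors: Station 2→Station 3 = (-468, 980, -659), Station 2→Station 4 = (191, 966, 298).
Normal n = (Station 2→Station 3) × (Station 2→Station 4) = (928634, 13595, -639268).
So ∂z/∂x = −n_x/n_z = 1.45265 and ∂z/∂y = −n_y/n_z = 0.02127.
Intercept c from Station 2: 3193 − 1436.67 − 7.59 = 1748.73.
At (670, 1179): z_contact = 973.3 + 25.1 + 1748.73 = 2747.1 ft.
Depth below ground = 3602 − 2747.1 = 855 ft.

855 ft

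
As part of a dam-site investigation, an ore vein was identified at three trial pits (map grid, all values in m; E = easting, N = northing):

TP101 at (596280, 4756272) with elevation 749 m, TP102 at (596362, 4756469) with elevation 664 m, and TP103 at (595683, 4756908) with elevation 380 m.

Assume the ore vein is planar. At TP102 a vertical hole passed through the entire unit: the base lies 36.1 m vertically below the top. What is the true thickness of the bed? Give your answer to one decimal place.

32.4 m

Two edge vectors: TP101→TP102 = (82, 197, -85), TP101→TP103 = (-597, 636, -369).
Normal n = (TP101→TP102) × (TP101→TP103) = (-18633, 81003, 169761).
So ∂z/∂E = −n_x/n_z = 0.10976 and ∂z/∂N = −n_y/n_z = −0.47716.
|∇z| = √(a²+b²) = 0.48962, so dip δ = arctan(0.48962) = 26.09°.
True thickness = vertical thickness × cos δ = 36.1 × cos 26.09° = 32.4 m.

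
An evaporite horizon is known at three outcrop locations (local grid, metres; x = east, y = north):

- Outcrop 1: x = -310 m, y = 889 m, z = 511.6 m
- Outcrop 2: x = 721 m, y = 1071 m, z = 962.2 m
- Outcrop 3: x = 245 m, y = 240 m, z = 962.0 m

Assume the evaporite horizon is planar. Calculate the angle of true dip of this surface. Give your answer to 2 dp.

29.26°

Two edge vectors: Outcrop 1→Outcrop 2 = (1031, 182, 450.6), Outcrop 1→Outcrop 3 = (555, -649, 450.4).
Normal n = (Outcrop 1→Outcrop 2) × (Outcrop 1→Outcrop 3) = (374412.2, -214279.4, -770129).
So ∂z/∂x = −n_x/n_z = 0.48617 and ∂z/∂y = −n_y/n_z = −0.27824.
Gradient magnitude |∇z| = √(a² + b²) = √(0.23636 + 0.07742) = 0.56016.
True dip = arctan(0.56016) = 29.26°, dipping toward WNW (azimuth ≈ 300°).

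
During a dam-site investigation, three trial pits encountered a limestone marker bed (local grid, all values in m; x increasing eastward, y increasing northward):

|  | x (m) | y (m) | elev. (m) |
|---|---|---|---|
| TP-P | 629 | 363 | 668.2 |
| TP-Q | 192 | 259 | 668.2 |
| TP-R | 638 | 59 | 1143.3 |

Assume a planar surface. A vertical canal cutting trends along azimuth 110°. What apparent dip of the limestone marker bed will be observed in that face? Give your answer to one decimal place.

41.3°

Let the plane be z = a·x + b·y + c.
TP-Q−TP-P: −437a − 104b = 0;  TP-R−TP-P: 9a − 304b = 475.1.
Solving gives a = 0.36933, b = −1.55189.
Unit vector along 110° is (sin 110°, cos 110°) = (0.9397, -0.3420).
Slope in that direction = a·(0.9397) + b·(-0.3420) = 0.87784.
Apparent dip = arctan|0.87784| = 41.3° (true dip is 57.9°, so apparent ≤ true as expected).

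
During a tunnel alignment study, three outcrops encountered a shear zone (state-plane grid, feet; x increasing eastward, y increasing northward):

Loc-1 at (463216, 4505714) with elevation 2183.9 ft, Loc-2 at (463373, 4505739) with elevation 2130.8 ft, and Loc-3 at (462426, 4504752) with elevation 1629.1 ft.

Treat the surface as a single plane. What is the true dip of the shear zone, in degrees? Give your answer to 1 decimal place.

47.7°

Let the plane be z = a·x + b·y + c.
Loc-2−Loc-1: 157a + 25b = −53.1;  Loc-3−Loc-1: −790a − 962b = −554.8.
Solving gives a = −0.49475, b = 0.98300.
Gradient magnitude |∇z| = √(a² + b²) = √(0.24477 + 0.96630) = 1.10049.
True dip = arctan(1.10049) = 47.7°, dipping toward SSE (azimuth ≈ 153°).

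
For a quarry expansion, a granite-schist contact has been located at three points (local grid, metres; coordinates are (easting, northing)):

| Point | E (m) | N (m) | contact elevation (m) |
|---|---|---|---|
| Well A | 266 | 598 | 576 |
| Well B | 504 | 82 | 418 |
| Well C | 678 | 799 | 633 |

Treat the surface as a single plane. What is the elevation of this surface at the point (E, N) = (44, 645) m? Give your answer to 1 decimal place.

592.2 m

Let the plane be z = a·E + b·N + c.
Well B−Well A: 238a − 516b = −158;  Well C−Well A: 412a + 201b = 57.
Solving gives a = −0.00901, b = 0.30205.
Then c = 576 − a·266 − b·598 = 397.77.
At (44, 645): z = −0.4 + 194.8 + 397.77 = 592.2 m.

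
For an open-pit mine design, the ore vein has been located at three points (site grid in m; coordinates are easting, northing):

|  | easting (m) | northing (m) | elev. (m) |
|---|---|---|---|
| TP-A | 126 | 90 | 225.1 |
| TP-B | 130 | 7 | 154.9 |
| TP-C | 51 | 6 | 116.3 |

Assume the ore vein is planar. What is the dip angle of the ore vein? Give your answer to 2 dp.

44.75°

Two edge vectors: TP-A→TP-B = (4, -83, -70.2), TP-A→TP-C = (-75, -84, -108.8).
Normal n = (TP-A→TP-B) × (TP-A→TP-C) = (3133.6, 5700.2, -6561).
So ∂z/∂easting = −n_x/n_z = 0.47761 and ∂z/∂northing = −n_y/n_z = 0.86880.
Gradient magnitude |∇z| = √(a² + b²) = √(0.22811 + 0.75481) = 0.99143.
True dip = arctan(0.99143) = 44.75°, dipping toward SSW (azimuth ≈ 209°).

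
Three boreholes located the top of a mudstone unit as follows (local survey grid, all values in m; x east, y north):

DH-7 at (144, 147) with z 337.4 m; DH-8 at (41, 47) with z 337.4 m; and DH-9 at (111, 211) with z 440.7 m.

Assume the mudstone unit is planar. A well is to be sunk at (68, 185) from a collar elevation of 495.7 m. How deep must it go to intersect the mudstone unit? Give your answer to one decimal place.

Let the plane be z = a·x + b·y + c.
DH-8−DH-7: −103a − 100b = 0;  DH-9−DH-7: −33a + 64b = 103.3.
Solving gives a = −1.04428, b = 1.07561.
Then c = 337.4 − a·144 − b·147 = 329.66.
At (68, 185): z_contact = −71.01 + 198.99 + 329.66 = 457.64 m.
Depth below ground = 495.7 − 457.64 = 38.1 m.

38.1 m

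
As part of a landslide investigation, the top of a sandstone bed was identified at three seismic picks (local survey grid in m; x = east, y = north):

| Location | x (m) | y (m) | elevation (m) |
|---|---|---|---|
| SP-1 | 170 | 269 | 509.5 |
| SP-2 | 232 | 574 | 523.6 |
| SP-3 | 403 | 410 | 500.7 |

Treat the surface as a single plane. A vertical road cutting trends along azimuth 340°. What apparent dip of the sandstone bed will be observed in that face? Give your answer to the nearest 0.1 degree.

4.8°

Let the plane be z = a·x + b·y + c.
SP-2−SP-1: 62a + 305b = 14.1;  SP-3−SP-1: 233a + 141b = −8.8.
Solving gives a = −0.07497, b = 0.06147.
Unit vector along 340° is (sin 340°, cos 340°) = (-0.3420, 0.9397).
Slope in that direction = a·(-0.3420) + b·(0.9397) = 0.08340.
Apparent dip = arctan|0.08340| = 4.8° (true dip is 5.5°, so apparent ≤ true as expected).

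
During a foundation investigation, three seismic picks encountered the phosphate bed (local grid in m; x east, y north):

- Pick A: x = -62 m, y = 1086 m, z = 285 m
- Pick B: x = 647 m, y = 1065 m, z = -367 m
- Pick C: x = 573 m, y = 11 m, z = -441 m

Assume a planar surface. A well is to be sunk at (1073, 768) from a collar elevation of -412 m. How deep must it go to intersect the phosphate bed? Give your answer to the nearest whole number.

Two edge vectors: Pick A→Pick B = (709, -21, -652), Pick A→Pick C = (635, -1075, -726).
Normal n = (Pick A→Pick B) × (Pick A→Pick C) = (-685654, 100714, -748840).
So ∂z/∂x = −n_x/n_z = −0.91562 and ∂z/∂y = −n_y/n_z = 0.13449.
Intercept c from Pick A: 285 − 56.77 − 146.06 = 82.17.
At (1073, 768): z_contact = −982.5 + 103.3 + 82.17 = -797.0 m.
Depth below ground = -412 − (-797.0) = 385 m.

385 m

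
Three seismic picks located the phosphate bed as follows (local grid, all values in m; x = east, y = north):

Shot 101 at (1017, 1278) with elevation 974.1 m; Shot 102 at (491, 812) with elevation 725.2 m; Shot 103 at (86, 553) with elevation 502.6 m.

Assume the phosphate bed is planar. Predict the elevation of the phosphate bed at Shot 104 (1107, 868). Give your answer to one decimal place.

1168.6 m

Two edge vectors: Shot 101→Shot 102 = (-526, -466, -248.9), Shot 101→Shot 103 = (-931, -725, -471.5).
Normal n = (Shot 101→Shot 102) × (Shot 101→Shot 103) = (39266.5, -16283.1, -52496).
So ∂z/∂x = −n_x/n_z = 0.747990 and ∂z/∂y = −n_y/n_z = −0.310178.
Intercept c from Shot 101: 974.1 − 760.71 + 396.41 = 609.80.
At (1107, 868): z = 828.0 − 269.2 + 609.80 = 1168.6 m.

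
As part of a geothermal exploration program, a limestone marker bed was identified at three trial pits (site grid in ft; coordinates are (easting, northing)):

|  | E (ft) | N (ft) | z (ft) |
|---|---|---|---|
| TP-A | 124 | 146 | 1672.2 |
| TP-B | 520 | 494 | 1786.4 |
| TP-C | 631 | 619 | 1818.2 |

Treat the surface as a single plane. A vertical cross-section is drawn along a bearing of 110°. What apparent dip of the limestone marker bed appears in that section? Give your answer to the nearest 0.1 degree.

Let the plane be z = a·E + b·N + c.
TP-B−TP-A: 396a + 348b = 114.2;  TP-C−TP-A: 507a + 473b = 146.
Solving gives a = 0.29513, b = −0.00767.
Unit vector along 110° is (sin 110°, cos 110°) = (0.9397, -0.3420).
Slope in that direction = a·(0.9397) + b·(-0.3420) = 0.27995.
Apparent dip = arctan|0.27995| = 15.6° (true dip is 16.4°, so apparent ≤ true as expected).

15.6°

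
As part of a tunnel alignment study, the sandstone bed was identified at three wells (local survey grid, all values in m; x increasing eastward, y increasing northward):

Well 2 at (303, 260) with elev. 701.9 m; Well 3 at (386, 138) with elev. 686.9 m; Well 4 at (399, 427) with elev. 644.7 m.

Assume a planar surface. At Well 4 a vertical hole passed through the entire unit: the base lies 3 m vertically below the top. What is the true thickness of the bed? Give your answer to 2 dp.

2.79 m

Let the plane be z = a·x + b·y + c.
Well 3−Well 2: 83a − 122b = −15;  Well 4−Well 2: 96a + 167b = −57.2.
Solving gives a = −0.37084, b = −0.12934.
|∇z| = √(a²+b²) = 0.39274, so dip δ = arctan(0.39274) = 21.44°.
True thickness = vertical thickness × cos δ = 3 × cos 21.44° = 2.79 m.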